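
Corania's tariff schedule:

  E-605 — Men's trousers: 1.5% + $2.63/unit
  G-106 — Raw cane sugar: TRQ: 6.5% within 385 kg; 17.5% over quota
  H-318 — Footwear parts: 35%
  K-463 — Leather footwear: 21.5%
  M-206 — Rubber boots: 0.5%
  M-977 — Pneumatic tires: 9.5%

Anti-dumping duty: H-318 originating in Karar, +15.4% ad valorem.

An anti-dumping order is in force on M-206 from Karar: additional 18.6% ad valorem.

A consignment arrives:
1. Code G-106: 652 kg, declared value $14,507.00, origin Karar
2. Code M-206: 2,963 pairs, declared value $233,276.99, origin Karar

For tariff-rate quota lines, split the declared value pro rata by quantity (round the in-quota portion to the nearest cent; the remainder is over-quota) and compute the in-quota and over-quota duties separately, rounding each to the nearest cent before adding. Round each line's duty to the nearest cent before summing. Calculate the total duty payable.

$46,152.35

Line 1 (G-106, Karar, 652 kg, $14,507.00):
Code G-106 is under a tariff-rate quota (threshold 385 kg). In-quota: 385 kg at 6.5%; over-quota: 267 kg at 17.5%.
Pro-rata value split: in-quota = $14,507.00 × 385/652 = $8,566.25; over-quota = $14,507.00 − $8,566.25 = $5,940.75.
In-quota duty = $8,566.25 × 6.5% = $556.81. Over-quota duty = $5,940.75 × 17.5% = $1,039.63.
Line duty = $556.81 + $1,039.63 = $1,596.44.
Line 2 (M-206, Karar, 2,963 pairs, $233,276.99):
Base rate for M-206 is 0.5%.
Additional duty on M-206 from Karar: +18.6%. Applied ad valorem rate: 0.5% + 18.6% = 19.1%.
Duty = $233,276.99 × 19.1% = $44,555.91.
Total = $1,596.44 + $44,555.91 = $46,152.35.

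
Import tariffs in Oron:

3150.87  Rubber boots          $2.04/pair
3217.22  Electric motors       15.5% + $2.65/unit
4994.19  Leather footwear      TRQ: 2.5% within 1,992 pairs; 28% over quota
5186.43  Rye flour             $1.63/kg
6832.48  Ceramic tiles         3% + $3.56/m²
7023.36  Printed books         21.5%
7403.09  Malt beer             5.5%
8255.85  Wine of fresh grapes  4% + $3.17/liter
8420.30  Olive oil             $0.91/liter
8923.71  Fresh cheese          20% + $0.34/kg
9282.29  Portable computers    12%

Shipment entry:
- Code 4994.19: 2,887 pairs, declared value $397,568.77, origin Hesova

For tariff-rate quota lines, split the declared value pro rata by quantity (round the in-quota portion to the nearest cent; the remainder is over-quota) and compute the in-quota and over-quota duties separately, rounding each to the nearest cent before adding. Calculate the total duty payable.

$41,368.09

Line 1 (4994.19, Hesova, 2,887 pairs, $397,568.77):
Code 4994.19 is under a tariff-rate quota (threshold 1,992 pairs). In-quota: 1,992 pairs at 2.5%; over-quota: 895 pairs at 28%.
Pro-rata value split: in-quota = $397,568.77 × 1,992/2,887 = $274,318.32; over-quota = $397,568.77 − $274,318.32 = $123,250.45.
In-quota duty = $274,318.32 × 2.5% = $6,857.96. Over-quota duty = $123,250.45 × 28% = $34,510.13.
Line duty = $6,857.96 + $34,510.13 = $41,368.09.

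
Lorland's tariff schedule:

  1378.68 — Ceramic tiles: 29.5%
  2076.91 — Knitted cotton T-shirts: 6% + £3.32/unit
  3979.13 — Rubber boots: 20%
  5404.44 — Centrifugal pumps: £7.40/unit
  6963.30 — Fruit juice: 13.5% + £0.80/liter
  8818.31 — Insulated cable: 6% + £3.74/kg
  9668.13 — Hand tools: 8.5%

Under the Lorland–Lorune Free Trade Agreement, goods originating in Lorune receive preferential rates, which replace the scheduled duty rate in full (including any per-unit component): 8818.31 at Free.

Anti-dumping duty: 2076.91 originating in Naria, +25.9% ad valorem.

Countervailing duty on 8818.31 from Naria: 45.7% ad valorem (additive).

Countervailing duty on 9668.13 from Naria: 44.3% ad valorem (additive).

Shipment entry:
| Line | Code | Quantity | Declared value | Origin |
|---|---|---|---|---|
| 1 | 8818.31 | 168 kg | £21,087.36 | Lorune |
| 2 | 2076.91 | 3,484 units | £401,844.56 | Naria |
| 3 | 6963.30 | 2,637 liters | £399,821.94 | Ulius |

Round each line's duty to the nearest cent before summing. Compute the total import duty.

Line 1 (8818.31, Lorune, 168 kg, £21,087.36):
Base rate for 8818.31 is 6% + £3.74/kg.
Origin Lorune qualifies under the Lorland–Lorune agreement and 8818.31 is covered: preferential rate Free applies instead.
The additional-duty order on 8818.31 targets Naria, not Lorune; it does not apply.
Duty = £21,087.36 × 0% = £0.00.
Line 2 (2076.91, Naria, 3,484 units, £401,844.56):
Base rate for 2076.91 is 6% + £3.32/unit.
Additional duty on 2076.91 from Naria: +25.9%. Applied ad valorem rate: 6% + 25.9% = 31.9%.
Duty = £401,844.56 × 31.9% + 3,484 × £3.32 = £139,755.29.
Line 3 (6963.30, Ulius, 2,637 liters, £399,821.94):
Base rate for 6963.30 is 13.5% + £0.80/liter.
Duty = £399,821.94 × 13.5% + 2,637 × £0.80 = £56,085.56.
Total = £0.00 + £139,755.29 + £56,085.56 = £195,840.85.

£195,840.85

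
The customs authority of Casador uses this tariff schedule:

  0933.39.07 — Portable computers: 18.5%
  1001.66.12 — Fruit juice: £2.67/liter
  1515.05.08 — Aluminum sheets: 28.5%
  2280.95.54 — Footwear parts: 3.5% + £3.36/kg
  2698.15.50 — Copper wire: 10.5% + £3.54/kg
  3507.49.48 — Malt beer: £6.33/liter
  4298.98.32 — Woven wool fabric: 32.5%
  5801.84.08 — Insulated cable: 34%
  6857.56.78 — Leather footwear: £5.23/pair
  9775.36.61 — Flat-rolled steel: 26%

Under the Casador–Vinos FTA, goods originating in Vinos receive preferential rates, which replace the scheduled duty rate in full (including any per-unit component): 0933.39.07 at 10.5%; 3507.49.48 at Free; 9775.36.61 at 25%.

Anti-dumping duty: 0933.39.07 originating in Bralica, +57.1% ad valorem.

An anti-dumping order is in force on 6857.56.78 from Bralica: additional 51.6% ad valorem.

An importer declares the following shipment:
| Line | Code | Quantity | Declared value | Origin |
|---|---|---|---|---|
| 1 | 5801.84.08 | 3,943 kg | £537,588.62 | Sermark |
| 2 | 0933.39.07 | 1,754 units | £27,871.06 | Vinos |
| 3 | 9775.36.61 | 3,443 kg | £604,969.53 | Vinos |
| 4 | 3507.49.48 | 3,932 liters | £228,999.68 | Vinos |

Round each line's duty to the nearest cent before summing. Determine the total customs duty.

£336,948.97

Line 1 (5801.84.08, Sermark, 3,943 kg, £537,588.62):
Base rate for 5801.84.08 is 34%.
Duty = £537,588.62 × 34% = £182,780.13.
Line 2 (0933.39.07, Vinos, 1,754 units, £27,871.06):
Base rate for 0933.39.07 is 18.5%.
Origin Vinos qualifies under the Casador–Vinos agreement and 0933.39.07 is covered: preferential rate 10.5% applies instead.
The additional-duty order on 0933.39.07 targets Bralica, not Vinos; it does not apply.
Duty = £27,871.06 × 10.5% = £2,926.46.
Line 3 (9775.36.61, Vinos, 3,443 kg, £604,969.53):
Base rate for 9775.36.61 is 26%.
Origin Vinos qualifies under the Casador–Vinos agreement and 9775.36.61 is covered: preferential rate 25% applies instead.
Duty = £604,969.53 × 25% = £151,242.38.
Line 4 (3507.49.48, Vinos, 3,932 liters, £228,999.68):
Base rate for 3507.49.48 is £6.33/liter.
Origin Vinos qualifies under the Casador–Vinos agreement and 3507.49.48 is covered: preferential rate Free applies instead.
Duty = £228,999.68 × 0% = £0.00.
Total = £182,780.13 + £2,926.46 + £151,242.38 + £0.00 = £336,948.97.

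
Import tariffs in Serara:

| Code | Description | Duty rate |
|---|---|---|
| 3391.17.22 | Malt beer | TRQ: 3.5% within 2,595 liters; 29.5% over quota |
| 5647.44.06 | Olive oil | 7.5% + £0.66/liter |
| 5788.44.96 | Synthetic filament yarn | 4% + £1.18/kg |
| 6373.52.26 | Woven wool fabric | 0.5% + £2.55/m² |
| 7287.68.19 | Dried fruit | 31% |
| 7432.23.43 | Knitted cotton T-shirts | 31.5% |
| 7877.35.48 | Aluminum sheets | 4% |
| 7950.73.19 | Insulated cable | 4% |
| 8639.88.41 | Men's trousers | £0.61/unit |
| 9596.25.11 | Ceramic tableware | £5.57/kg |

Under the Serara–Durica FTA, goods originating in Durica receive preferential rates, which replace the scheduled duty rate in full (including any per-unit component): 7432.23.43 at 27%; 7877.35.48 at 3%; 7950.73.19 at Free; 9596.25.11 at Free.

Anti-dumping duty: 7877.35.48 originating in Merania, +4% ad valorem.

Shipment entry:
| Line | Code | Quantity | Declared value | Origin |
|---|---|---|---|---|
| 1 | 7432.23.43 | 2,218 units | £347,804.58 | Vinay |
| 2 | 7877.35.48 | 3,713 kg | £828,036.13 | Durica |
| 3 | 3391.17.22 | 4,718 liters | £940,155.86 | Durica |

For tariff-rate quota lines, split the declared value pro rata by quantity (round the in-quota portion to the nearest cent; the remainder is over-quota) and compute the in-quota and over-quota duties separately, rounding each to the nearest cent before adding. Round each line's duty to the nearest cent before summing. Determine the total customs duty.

£277,298.03

Line 1 (7432.23.43, Vinay, 2,218 units, £347,804.58):
Base rate for 7432.23.43 is 31.5%.
7432.23.43 has an FTA preferential rate, but origin Vinay is not Durica; base rate stands.
Duty = £347,804.58 × 31.5% = £109,558.44.
Line 2 (7877.35.48, Durica, 3,713 kg, £828,036.13):
Base rate for 7877.35.48 is 4%.
Origin Durica qualifies under the Serara–Durica agreement and 7877.35.48 is covered: preferential rate 3% applies instead.
The additional-duty order on 7877.35.48 targets Merania, not Durica; it does not apply.
Duty = £828,036.13 × 3% = £24,841.08.
Line 3 (3391.17.22, Durica, 4,718 liters, £940,155.86):
Code 3391.17.22 is under a tariff-rate quota (threshold 2,595 liters). In-quota: 2,595 liters at 3.5%; over-quota: 2,123 liters at 29.5%.
Pro-rata value split: in-quota = £940,155.86 × 2,595/4,718 = £517,105.65; over-quota = £940,155.86 − £517,105.65 = £423,050.21.
In-quota duty = £517,105.65 × 3.5% = £18,098.70. Over-quota duty = £423,050.21 × 29.5% = £124,799.81.
Line duty = £18,098.70 + £124,799.81 = £142,898.51.
Total = £109,558.44 + £24,841.08 + £142,898.51 = £277,298.03.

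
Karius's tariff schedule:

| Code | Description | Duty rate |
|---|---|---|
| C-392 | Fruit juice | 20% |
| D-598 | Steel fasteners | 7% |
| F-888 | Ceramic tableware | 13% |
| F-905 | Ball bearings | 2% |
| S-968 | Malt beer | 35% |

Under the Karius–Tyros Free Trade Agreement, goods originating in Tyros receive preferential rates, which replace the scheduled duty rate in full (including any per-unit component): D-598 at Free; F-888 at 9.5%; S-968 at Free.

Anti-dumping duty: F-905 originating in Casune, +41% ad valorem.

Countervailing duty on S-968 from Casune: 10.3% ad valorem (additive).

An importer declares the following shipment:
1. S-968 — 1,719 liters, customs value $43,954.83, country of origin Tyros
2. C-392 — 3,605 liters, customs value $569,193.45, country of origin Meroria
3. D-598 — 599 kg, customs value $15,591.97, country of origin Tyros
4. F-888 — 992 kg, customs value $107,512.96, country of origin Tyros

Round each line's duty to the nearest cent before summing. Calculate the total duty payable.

Line 1 (S-968, Tyros, 1,719 liters, $43,954.83):
Base rate for S-968 is 35%.
Origin Tyros qualifies under the Karius–Tyros agreement and S-968 is covered: preferential rate Free applies instead.
The additional-duty order on S-968 targets Casune, not Tyros; it does not apply.
Duty = $43,954.83 × 0% = $0.00.
Line 2 (C-392, Meroria, 3,605 liters, $569,193.45):
Base rate for C-392 is 20%.
Duty = $569,193.45 × 20% = $113,838.69.
Line 3 (D-598, Tyros, 599 kg, $15,591.97):
Base rate for D-598 is 7%.
Origin Tyros qualifies under the Karius–Tyros agreement and D-598 is covered: preferential rate Free applies instead.
Duty = $15,591.97 × 0% = $0.00.
Line 4 (F-888, Tyros, 992 kg, $107,512.96):
Base rate for F-888 is 13%.
Origin Tyros qualifies under the Karius–Tyros agreement and F-888 is covered: preferential rate 9.5% applies instead.
Duty = $107,512.96 × 9.5% = $10,213.73.
Total = $0.00 + $113,838.69 + $0.00 + $10,213.73 = $124,052.42.

$124,052.42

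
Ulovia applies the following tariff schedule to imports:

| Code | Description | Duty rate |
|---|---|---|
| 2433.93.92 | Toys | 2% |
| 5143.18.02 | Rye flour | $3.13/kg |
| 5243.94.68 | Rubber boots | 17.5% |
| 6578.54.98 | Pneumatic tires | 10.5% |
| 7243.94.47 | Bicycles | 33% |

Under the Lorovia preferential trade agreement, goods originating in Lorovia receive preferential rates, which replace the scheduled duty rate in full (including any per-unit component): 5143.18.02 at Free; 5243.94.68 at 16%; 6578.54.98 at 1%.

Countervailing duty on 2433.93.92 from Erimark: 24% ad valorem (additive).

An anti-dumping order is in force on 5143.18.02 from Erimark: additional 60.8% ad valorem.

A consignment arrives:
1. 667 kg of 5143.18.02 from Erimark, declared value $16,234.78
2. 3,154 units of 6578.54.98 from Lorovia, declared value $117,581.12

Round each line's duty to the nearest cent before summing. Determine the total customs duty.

$13,134.27

Line 1 (5143.18.02, Erimark, 667 kg, $16,234.78):
Base rate for 5143.18.02 is $3.13/kg.
5143.18.02 has an FTA preferential rate, but origin Erimark is not Lorovia; base rate stands.
Additional duty on 5143.18.02 from Erimark: +60.8% ad valorem. Applied ad valorem rate = 60.8%.
Duty = $16,234.78 × 60.8% + 667 × $3.13 = $11,958.46.
Line 2 (6578.54.98, Lorovia, 3,154 units, $117,581.12):
Base rate for 6578.54.98 is 10.5%.
Origin Lorovia qualifies under the Ulovia–Lorovia agreement and 6578.54.98 is covered: preferential rate 1% applies instead.
Duty = $117,581.12 × 1% = $1,175.81.
Total = $11,958.46 + $1,175.81 = $13,134.27.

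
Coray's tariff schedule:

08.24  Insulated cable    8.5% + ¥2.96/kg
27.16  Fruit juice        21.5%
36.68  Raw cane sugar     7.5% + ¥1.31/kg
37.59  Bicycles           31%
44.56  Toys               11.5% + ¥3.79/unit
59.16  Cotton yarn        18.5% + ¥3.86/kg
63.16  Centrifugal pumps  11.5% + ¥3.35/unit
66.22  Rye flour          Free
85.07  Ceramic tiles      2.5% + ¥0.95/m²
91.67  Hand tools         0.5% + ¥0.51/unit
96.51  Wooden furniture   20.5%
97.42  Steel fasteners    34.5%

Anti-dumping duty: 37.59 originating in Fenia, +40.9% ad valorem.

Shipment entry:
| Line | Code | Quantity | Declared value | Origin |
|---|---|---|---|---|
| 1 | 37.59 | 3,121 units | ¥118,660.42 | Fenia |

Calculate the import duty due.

¥85,316.84

Line 1 (37.59, Fenia, 3,121 units, ¥118,660.42):
Base rate for 37.59 is 31%.
Additional duty on 37.59 from Fenia: +40.9%. Applied ad valorem rate: 31% + 40.9% = 71.9%.
Duty = ¥118,660.42 × 71.9% = ¥85,316.84.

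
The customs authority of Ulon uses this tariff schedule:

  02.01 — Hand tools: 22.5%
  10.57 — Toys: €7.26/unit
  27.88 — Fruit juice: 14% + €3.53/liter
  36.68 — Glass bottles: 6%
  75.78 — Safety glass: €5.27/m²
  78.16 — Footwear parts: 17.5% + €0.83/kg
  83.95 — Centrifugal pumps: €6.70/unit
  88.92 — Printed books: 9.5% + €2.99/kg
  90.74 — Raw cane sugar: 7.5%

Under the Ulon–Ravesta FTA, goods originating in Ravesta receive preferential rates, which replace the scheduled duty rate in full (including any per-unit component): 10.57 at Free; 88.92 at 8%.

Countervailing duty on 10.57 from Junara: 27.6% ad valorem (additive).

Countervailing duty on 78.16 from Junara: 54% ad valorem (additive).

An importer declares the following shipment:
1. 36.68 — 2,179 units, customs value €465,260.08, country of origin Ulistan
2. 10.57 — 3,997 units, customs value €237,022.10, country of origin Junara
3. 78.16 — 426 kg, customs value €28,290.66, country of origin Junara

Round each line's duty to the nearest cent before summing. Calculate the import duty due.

Line 1 (36.68, Ulistan, 2,179 units, €465,260.08):
Base rate for 36.68 is 6%.
Duty = €465,260.08 × 6% = €27,915.60.
Line 2 (10.57, Junara, 3,997 units, €237,022.10):
Base rate for 10.57 is €7.26/unit.
10.57 has an FTA preferential rate, but origin Junara is not Ravesta; base rate stands.
Additional duty on 10.57 from Junara: +27.6% ad valorem. Applied ad valorem rate = 27.6%.
Duty = €237,022.10 × 27.6% + 3,997 × €7.26 = €94,436.32.
Line 3 (78.16, Junara, 426 kg, €28,290.66):
Base rate for 78.16 is 17.5% + €0.83/kg.
Additional duty on 78.16 from Junara: +54%. Applied ad valorem rate: 17.5% + 54% = 71.5%.
Duty = €28,290.66 × 71.5% + 426 × €0.83 = €20,581.40.
Total = €27,915.60 + €94,436.32 + €20,581.40 = €142,933.32.

€142,933.32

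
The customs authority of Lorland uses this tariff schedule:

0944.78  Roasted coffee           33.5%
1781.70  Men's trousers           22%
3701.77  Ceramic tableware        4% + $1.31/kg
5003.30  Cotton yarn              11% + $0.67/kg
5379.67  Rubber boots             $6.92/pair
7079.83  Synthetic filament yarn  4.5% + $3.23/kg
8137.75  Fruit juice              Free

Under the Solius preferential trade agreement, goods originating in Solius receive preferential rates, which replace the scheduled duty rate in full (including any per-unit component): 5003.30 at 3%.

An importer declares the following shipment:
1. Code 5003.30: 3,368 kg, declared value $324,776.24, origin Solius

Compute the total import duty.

Line 1 (5003.30, Solius, 3,368 kg, $324,776.24):
Base rate for 5003.30 is 11% + $0.67/kg.
Origin Solius qualifies under the Lorland–Solius agreement and 5003.30 is covered: preferential rate 3% applies instead.
Duty = $324,776.24 × 3% = $9,743.29.

$9,743.29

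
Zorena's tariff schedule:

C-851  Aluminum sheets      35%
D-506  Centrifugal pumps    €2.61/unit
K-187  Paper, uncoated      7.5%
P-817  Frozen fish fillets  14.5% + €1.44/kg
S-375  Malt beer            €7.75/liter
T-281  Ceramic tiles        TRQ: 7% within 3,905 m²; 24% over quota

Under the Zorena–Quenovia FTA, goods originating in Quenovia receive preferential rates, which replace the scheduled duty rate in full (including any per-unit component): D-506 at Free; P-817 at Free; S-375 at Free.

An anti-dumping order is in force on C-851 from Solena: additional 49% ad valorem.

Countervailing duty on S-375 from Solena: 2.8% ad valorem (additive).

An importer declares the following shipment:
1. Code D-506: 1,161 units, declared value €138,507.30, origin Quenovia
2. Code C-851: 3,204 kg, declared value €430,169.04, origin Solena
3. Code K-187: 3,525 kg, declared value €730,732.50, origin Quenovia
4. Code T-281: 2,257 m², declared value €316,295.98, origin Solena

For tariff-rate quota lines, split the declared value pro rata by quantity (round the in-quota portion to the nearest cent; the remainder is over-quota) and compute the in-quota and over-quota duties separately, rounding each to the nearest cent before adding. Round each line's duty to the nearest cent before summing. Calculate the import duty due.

€438,287.65

Line 1 (D-506, Quenovia, 1,161 units, €138,507.30):
Base rate for D-506 is €2.61/unit.
Origin Quenovia qualifies under the Zorena–Quenovia agreement and D-506 is covered: preferential rate Free applies instead.
Duty = €138,507.30 × 0% = €0.00.
Line 2 (C-851, Solena, 3,204 kg, €430,169.04):
Base rate for C-851 is 35%.
Additional duty on C-851 from Solena: +49%. Applied ad valorem rate: 35% + 49% = 84%.
Duty = €430,169.04 × 84% = €361,341.99.
Line 3 (K-187, Quenovia, 3,525 kg, €730,732.50):
Base rate for K-187 is 7.5%.
Origin Quenovia is the FTA partner but K-187 is not on the preference list; base rate stands.
Duty = €730,732.50 × 7.5% = €54,804.94.
Line 4 (T-281, Solena, 2,257 m², €316,295.98):
Code T-281 is under a tariff-rate quota (threshold 3,905 m²). Quantity 2,257 m² is within the quota, so the in-quota rate 7% applies to the full value.
Duty = €316,295.98 × 7% = €22,140.72.
Total = €0.00 + €361,341.99 + €54,804.94 + €22,140.72 = €438,287.65.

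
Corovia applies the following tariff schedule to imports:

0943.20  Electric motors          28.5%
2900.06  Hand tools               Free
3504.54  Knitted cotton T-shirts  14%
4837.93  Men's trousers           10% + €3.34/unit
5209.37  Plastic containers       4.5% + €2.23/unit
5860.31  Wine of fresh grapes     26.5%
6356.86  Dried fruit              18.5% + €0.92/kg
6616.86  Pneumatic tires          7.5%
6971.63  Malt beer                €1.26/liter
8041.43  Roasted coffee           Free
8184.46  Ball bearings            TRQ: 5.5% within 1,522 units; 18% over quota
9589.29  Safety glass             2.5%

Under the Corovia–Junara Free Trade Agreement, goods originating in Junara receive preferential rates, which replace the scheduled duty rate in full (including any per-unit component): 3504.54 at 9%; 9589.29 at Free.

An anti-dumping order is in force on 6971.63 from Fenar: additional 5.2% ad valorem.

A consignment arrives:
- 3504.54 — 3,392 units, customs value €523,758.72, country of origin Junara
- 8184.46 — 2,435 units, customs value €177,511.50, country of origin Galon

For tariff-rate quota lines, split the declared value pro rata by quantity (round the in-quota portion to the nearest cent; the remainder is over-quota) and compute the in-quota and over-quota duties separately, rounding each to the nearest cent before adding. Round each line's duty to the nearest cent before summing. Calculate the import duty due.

Line 1 (3504.54, Junara, 3,392 units, €523,758.72):
Base rate for 3504.54 is 14%.
Origin Junara qualifies under the Corovia–Junara agreement and 3504.54 is covered: preferential rate 9% applies instead.
Duty = €523,758.72 × 9% = €47,138.28.
Line 2 (8184.46, Galon, 2,435 units, €177,511.50):
Code 8184.46 is under a tariff-rate quota (threshold 1,522 units). In-quota: 1,522 units at 5.5%; over-quota: 913 units at 18%.
Pro-rata value split: in-quota = €177,511.50 × 1,522/2,435 = €110,953.80; over-quota = €177,511.50 − €110,953.80 = €66,557.70.
In-quota duty = €110,953.80 × 5.5% = €6,102.46. Over-quota duty = €66,557.70 × 18% = €11,980.39.
Line duty = €6,102.46 + €11,980.39 = €18,082.85.
Total = €47,138.28 + €18,082.85 = €65,221.13.

€65,221.13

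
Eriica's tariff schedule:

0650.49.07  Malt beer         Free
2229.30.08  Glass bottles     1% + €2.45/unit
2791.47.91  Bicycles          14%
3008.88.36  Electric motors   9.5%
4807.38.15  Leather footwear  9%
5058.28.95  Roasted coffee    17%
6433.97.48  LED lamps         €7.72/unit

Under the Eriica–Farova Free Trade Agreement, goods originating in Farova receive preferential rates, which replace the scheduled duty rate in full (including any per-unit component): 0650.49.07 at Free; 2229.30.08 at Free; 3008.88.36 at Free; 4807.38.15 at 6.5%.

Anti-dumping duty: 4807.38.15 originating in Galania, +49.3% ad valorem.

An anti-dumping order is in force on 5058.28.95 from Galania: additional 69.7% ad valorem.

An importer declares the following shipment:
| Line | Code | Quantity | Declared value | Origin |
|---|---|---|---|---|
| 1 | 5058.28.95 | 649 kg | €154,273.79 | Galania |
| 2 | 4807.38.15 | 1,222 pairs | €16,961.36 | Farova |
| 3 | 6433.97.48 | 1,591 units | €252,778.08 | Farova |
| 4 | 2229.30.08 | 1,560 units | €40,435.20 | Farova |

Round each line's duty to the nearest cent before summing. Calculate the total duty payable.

Line 1 (5058.28.95, Galania, 649 kg, €154,273.79):
Base rate for 5058.28.95 is 17%.
Additional duty on 5058.28.95 from Galania: +69.7%. Applied ad valorem rate: 17% + 69.7% = 86.7%.
Duty = €154,273.79 × 86.7% = €133,755.38.
Line 2 (4807.38.15, Farova, 1,222 pairs, €16,961.36):
Base rate for 4807.38.15 is 9%.
Origin Farova qualifies under the Eriica–Farova agreement and 4807.38.15 is covered: preferential rate 6.5% applies instead.
The additional-duty order on 4807.38.15 targets Galania, not Farova; it does not apply.
Duty = €16,961.36 × 6.5% = €1,102.49.
Line 3 (6433.97.48, Farova, 1,591 units, €252,778.08):
Base rate for 6433.97.48 is €7.72/unit.
Origin Farova is the FTA partner but 6433.97.48 is not on the preference list; base rate stands.
Duty = 1,591 × €7.72 = €12,282.52.
Line 4 (2229.30.08, Farova, 1,560 units, €40,435.20):
Base rate for 2229.30.08 is 1% + €2.45/unit.
Origin Farova qualifies under the Eriica–Farova agreement and 2229.30.08 is covered: preferential rate Free applies instead.
Duty = €40,435.20 × 0% = €0.00.
Total = €133,755.38 + €1,102.49 + €12,282.52 + €0.00 = €147,140.39.

€147,140.39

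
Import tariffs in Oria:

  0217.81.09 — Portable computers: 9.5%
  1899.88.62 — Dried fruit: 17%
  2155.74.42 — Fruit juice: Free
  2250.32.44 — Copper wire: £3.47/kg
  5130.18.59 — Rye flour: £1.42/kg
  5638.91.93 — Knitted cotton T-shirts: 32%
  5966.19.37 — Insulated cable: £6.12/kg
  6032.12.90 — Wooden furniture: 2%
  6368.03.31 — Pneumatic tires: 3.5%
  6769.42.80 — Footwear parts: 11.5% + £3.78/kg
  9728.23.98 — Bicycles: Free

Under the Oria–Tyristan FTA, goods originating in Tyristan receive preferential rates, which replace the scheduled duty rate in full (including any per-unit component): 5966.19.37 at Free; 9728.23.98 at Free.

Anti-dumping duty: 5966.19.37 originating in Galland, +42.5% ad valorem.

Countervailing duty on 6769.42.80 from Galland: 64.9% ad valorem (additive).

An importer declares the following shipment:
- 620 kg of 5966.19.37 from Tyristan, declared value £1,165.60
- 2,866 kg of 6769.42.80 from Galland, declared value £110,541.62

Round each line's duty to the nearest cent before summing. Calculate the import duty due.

Line 1 (5966.19.37, Tyristan, 620 kg, £1,165.60):
Base rate for 5966.19.37 is £6.12/kg.
Origin Tyristan qualifies under the Oria–Tyristan agreement and 5966.19.37 is covered: preferential rate Free applies instead.
The additional-duty order on 5966.19.37 targets Galland, not Tyristan; it does not apply.
Duty = £1,165.60 × 0% = £0.00.
Line 2 (6769.42.80, Galland, 2,866 kg, £110,541.62):
Base rate for 6769.42.80 is 11.5% + £3.78/kg.
Additional duty on 6769.42.80 from Galland: +64.9%. Applied ad valorem rate: 11.5% + 64.9% = 76.4%.
Duty = £110,541.62 × 76.4% + 2,866 × £3.78 = £95,287.28.
Total = £0.00 + £95,287.28 = £95,287.28.

£95,287.28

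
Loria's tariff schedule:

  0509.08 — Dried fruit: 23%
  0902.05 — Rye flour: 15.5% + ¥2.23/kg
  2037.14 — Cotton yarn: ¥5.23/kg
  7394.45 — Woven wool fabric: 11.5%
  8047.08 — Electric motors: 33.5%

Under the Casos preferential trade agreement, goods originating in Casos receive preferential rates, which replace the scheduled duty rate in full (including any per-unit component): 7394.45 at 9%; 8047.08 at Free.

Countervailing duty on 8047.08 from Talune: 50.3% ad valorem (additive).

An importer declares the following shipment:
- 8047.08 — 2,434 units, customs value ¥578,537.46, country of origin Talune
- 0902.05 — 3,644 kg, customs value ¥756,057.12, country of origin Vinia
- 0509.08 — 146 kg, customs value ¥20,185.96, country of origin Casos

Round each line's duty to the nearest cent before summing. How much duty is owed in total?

Line 1 (8047.08, Talune, 2,434 units, ¥578,537.46):
Base rate for 8047.08 is 33.5%.
8047.08 has an FTA preferential rate, but origin Talune is not Casos; base rate stands.
Additional duty on 8047.08 from Talune: +50.3%. Applied ad valorem rate: 33.5% + 50.3% = 83.8%.
Duty = ¥578,537.46 × 83.8% = ¥484,814.39.
Line 2 (0902.05, Vinia, 3,644 kg, ¥756,057.12):
Base rate for 0902.05 is 15.5% + ¥2.23/kg.
Duty = ¥756,057.12 × 15.5% + 3,644 × ¥2.23 = ¥125,314.97.
Line 3 (0509.08, Casos, 146 kg, ¥20,185.96):
Base rate for 0509.08 is 23%.
Origin Casos is the FTA partner but 0509.08 is not on the preference list; base rate stands.
Duty = ¥20,185.96 × 23% = ¥4,642.77.
Total = ¥484,814.39 + ¥125,314.97 + ¥4,642.77 = ¥614,772.13.

¥614,772.13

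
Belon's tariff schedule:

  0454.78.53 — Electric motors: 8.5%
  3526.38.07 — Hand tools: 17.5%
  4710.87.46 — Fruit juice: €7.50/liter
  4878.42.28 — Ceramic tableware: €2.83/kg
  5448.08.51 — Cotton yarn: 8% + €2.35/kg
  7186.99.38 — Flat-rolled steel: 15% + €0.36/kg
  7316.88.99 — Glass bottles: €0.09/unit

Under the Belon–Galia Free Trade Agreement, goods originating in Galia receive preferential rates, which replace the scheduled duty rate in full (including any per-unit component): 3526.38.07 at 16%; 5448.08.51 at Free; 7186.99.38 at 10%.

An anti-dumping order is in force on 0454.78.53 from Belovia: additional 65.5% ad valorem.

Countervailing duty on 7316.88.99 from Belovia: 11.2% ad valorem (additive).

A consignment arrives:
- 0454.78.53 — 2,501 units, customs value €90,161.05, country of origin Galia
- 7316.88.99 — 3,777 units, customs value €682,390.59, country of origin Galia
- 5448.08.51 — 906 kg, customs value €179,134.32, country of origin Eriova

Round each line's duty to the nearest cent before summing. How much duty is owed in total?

€24,463.47

Line 1 (0454.78.53, Galia, 2,501 units, €90,161.05):
Base rate for 0454.78.53 is 8.5%.
Origin Galia is the FTA partner but 0454.78.53 is not on the preference list; base rate stands.
The additional-duty order on 0454.78.53 targets Belovia, not Galia; it does not apply.
Duty = €90,161.05 × 8.5% = €7,663.69.
Line 2 (7316.88.99, Galia, 3,777 units, €682,390.59):
Base rate for 7316.88.99 is €0.09/unit.
Origin Galia is the FTA partner but 7316.88.99 is not on the preference list; base rate stands.
The additional-duty order on 7316.88.99 targets Belovia, not Galia; it does not apply.
Duty = 3,777 × €0.09 = €339.93.
Line 3 (5448.08.51, Eriova, 906 kg, €179,134.32):
Base rate for 5448.08.51 is 8% + €2.35/kg.
5448.08.51 has an FTA preferential rate, but origin Eriova is not Galia; base rate stands.
Duty = €179,134.32 × 8% + 906 × €2.35 = €16,459.85.
Total = €7,663.69 + €339.93 + €16,459.85 = €24,463.47.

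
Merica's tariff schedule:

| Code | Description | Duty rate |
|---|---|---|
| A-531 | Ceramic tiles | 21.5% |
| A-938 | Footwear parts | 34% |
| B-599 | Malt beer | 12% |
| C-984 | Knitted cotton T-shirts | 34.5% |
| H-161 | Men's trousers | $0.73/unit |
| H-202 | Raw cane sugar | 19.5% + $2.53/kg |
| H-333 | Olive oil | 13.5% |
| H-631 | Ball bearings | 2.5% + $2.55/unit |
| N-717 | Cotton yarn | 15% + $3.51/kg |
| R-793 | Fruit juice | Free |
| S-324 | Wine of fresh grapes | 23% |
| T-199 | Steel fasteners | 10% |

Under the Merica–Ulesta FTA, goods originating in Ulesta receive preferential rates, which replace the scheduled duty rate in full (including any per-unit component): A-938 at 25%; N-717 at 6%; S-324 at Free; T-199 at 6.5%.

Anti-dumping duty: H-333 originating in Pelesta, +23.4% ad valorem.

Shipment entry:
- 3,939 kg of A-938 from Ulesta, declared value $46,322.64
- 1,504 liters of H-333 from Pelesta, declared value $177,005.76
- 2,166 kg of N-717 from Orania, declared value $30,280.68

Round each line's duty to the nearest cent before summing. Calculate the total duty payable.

$89,040.55

Line 1 (A-938, Ulesta, 3,939 kg, $46,322.64):
Base rate for A-938 is 34%.
Origin Ulesta qualifies under the Merica–Ulesta agreement and A-938 is covered: preferential rate 25% applies instead.
Duty = $46,322.64 × 25% = $11,580.66.
Line 2 (H-333, Pelesta, 1,504 liters, $177,005.76):
Base rate for H-333 is 13.5%.
Additional duty on H-333 from Pelesta: +23.4%. Applied ad valorem rate: 13.5% + 23.4% = 36.9%.
Duty = $177,005.76 × 36.9% = $65,315.13.
Line 3 (N-717, Orania, 2,166 kg, $30,280.68):
Base rate for N-717 is 15% + $3.51/kg.
N-717 has an FTA preferential rate, but origin Orania is not Ulesta; base rate stands.
Duty = $30,280.68 × 15% + 2,166 × $3.51 = $12,144.76.
Total = $11,580.66 + $65,315.13 + $12,144.76 = $89,040.55.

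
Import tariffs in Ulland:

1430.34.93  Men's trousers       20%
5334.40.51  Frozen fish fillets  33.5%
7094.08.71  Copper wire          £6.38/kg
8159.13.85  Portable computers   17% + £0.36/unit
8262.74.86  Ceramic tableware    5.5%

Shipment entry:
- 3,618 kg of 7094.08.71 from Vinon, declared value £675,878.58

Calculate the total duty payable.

£23,082.84

Line 1 (7094.08.71, Vinon, 3,618 kg, £675,878.58):
Base rate for 7094.08.71 is £6.38/kg.
Duty = 3,618 × £6.38 = £23,082.84.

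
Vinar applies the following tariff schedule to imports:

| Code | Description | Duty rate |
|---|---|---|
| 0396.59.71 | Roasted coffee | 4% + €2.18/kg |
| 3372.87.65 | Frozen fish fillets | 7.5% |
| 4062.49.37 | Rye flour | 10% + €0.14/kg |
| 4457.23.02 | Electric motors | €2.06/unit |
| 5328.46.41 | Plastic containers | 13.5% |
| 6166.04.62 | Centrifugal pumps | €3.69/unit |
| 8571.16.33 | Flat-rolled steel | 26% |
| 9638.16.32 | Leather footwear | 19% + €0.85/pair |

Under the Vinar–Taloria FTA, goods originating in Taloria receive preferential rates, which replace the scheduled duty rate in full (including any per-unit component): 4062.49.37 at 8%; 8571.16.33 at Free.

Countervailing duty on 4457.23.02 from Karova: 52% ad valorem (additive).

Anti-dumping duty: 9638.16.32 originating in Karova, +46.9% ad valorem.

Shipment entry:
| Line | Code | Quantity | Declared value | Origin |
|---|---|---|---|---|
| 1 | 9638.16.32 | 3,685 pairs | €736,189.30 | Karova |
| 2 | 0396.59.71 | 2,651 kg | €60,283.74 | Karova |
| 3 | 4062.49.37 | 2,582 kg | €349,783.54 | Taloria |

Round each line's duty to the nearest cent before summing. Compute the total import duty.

€524,454.21

Line 1 (9638.16.32, Karova, 3,685 pairs, €736,189.30):
Base rate for 9638.16.32 is 19% + €0.85/pair.
Additional duty on 9638.16.32 from Karova: +46.9%. Applied ad valorem rate: 19% + 46.9% = 65.9%.
Duty = €736,189.30 × 65.9% + 3,685 × €0.85 = €488,281.00.
Line 2 (0396.59.71, Karova, 2,651 kg, €60,283.74):
Base rate for 0396.59.71 is 4% + €2.18/kg.
Duty = €60,283.74 × 4% + 2,651 × €2.18 = €8,190.53.
Line 3 (4062.49.37, Taloria, 2,582 kg, €349,783.54):
Base rate for 4062.49.37 is 10% + €0.14/kg.
Origin Taloria qualifies under the Vinar–Taloria agreement and 4062.49.37 is covered: preferential rate 8% applies instead.
Duty = €349,783.54 × 8% = €27,982.68.
Total = €488,281.00 + €8,190.53 + €27,982.68 = €524,454.21.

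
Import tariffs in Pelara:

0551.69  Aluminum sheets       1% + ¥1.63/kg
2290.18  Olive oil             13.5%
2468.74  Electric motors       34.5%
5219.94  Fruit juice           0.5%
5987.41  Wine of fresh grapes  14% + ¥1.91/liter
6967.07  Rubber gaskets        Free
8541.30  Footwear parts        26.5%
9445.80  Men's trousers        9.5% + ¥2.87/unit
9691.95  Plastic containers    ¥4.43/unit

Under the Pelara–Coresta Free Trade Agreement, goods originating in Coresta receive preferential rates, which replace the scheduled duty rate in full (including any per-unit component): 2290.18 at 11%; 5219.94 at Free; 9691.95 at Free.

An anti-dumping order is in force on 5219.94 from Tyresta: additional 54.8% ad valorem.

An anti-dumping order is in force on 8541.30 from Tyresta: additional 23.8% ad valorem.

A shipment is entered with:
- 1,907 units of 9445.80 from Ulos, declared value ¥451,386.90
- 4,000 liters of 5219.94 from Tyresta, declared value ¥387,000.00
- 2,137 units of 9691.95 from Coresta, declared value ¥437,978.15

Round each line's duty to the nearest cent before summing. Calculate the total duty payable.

Line 1 (9445.80, Ulos, 1,907 units, ¥451,386.90):
Base rate for 9445.80 is 9.5% + ¥2.87/unit.
Duty = ¥451,386.90 × 9.5% + 1,907 × ¥2.87 = ¥48,354.85.
Line 2 (5219.94, Tyresta, 4,000 liters, ¥387,000.00):
Base rate for 5219.94 is 0.5%.
5219.94 has an FTA preferential rate, but origin Tyresta is not Coresta; base rate stands.
Additional duty on 5219.94 from Tyresta: +54.8%. Applied ad valorem rate: 0.5% + 54.8% = 55.3%.
Duty = ¥387,000.00 × 55.3% = ¥214,011.00.
Line 3 (9691.95, Coresta, 2,137 units, ¥437,978.15):
Base rate for 9691.95 is ¥4.43/unit.
Origin Coresta qualifies under the Pelara–Coresta agreement and 9691.95 is covered: preferential rate Free applies instead.
Duty = ¥437,978.15 × 0% = ¥0.00.
Total = ¥48,354.85 + ¥214,011.00 + ¥0.00 = ¥262,365.85.

¥262,365.85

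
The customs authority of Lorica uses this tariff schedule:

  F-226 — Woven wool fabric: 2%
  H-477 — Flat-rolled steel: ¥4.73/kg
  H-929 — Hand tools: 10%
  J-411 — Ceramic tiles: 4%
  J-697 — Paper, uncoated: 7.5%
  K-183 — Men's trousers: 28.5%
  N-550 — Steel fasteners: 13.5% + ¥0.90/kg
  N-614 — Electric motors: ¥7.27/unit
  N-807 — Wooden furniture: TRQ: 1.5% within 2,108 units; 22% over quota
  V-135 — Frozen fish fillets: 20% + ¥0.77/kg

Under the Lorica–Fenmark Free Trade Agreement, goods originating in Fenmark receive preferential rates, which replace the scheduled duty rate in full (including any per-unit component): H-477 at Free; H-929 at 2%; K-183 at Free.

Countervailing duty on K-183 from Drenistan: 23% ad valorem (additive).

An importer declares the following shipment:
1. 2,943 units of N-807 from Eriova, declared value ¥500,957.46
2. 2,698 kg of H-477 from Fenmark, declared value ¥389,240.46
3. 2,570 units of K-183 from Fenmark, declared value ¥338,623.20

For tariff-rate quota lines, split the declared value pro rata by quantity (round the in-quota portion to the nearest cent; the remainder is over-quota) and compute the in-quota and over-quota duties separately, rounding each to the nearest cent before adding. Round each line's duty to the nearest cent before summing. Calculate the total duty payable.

Line 1 (N-807, Eriova, 2,943 units, ¥500,957.46):
Code N-807 is under a tariff-rate quota (threshold 2,108 units). In-quota: 2,108 units at 1.5%; over-quota: 835 units at 22%.
Pro-rata value split: in-quota = ¥500,957.46 × 2,108/2,943 = ¥358,823.76; over-quota = ¥500,957.46 − ¥358,823.76 = ¥142,133.70.
In-quota duty = ¥358,823.76 × 1.5% = ¥5,382.36. Over-quota duty = ¥142,133.70 × 22% = ¥31,269.41.
Line duty = ¥5,382.36 + ¥31,269.41 = ¥36,651.77.
Line 2 (H-477, Fenmark, 2,698 kg, ¥389,240.46):
Base rate for H-477 is ¥4.73/kg.
Origin Fenmark qualifies under the Lorica–Fenmark agreement and H-477 is covered: preferential rate Free applies instead.
Duty = ¥389,240.46 × 0% = ¥0.00.
Line 3 (K-183, Fenmark, 2,570 units, ¥338,623.20):
Base rate for K-183 is 28.5%.
Origin Fenmark qualifies under the Lorica–Fenmark agreement and K-183 is covered: preferential rate Free applies instead.
The additional-duty order on K-183 targets Drenistan, not Fenmark; it does not apply.
Duty = ¥338,623.20 × 0% = ¥0.00.
Total = ¥36,651.77 + ¥0.00 + ¥0.00 = ¥36,651.77.

¥36,651.77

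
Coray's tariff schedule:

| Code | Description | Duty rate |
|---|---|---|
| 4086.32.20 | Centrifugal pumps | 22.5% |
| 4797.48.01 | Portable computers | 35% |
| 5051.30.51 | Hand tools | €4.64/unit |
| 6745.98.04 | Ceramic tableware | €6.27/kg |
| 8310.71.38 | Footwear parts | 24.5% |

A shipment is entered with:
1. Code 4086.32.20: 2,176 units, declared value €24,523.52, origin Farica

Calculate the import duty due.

Line 1 (4086.32.20, Farica, 2,176 units, €24,523.52):
Base rate for 4086.32.20 is 22.5%.
Duty = €24,523.52 × 22.5% = €5,517.79.

€5,517.79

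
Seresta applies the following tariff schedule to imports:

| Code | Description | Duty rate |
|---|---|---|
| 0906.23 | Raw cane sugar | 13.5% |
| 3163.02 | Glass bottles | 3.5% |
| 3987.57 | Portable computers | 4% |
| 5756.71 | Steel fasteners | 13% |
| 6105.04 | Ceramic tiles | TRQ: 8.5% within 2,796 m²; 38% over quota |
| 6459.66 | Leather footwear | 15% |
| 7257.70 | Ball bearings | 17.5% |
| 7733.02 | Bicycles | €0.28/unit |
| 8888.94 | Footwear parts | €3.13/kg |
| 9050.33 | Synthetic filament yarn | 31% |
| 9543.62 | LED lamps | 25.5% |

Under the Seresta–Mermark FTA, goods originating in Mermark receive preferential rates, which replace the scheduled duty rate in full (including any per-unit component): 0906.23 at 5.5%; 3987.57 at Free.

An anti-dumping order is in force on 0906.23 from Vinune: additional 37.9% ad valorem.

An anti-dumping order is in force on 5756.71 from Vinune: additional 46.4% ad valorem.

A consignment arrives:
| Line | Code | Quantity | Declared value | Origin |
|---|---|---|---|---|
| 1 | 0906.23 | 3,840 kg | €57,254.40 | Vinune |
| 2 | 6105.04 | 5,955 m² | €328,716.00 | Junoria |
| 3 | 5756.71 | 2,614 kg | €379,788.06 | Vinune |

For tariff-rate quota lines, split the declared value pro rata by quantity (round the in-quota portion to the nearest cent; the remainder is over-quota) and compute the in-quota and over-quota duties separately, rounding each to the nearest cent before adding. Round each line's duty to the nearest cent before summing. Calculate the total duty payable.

Line 1 (0906.23, Vinune, 3,840 kg, €57,254.40):
Base rate for 0906.23 is 13.5%.
0906.23 has an FTA preferential rate, but origin Vinune is not Mermark; base rate stands.
Additional duty on 0906.23 from Vinune: +37.9%. Applied ad valorem rate: 13.5% + 37.9% = 51.4%.
Duty = €57,254.40 × 51.4% = €29,428.76.
Line 2 (6105.04, Junoria, 5,955 m², €328,716.00):
Code 6105.04 is under a tariff-rate quota (threshold 2,796 m²). In-quota: 2,796 m² at 8.5%; over-quota: 3,159 m² at 38%.
Pro-rata value split: in-quota = €328,716.00 × 2,796/5,955 = €154,339.20; over-quota = €328,716.00 − €154,339.20 = €174,376.80.
In-quota duty = €154,339.20 × 8.5% = €13,118.83. Over-quota duty = €174,376.80 × 38% = €66,263.18.
Line duty = €13,118.83 + €66,263.18 = €79,382.01.
Line 3 (5756.71, Vinune, 2,614 kg, €379,788.06):
Base rate for 5756.71 is 13%.
Additional duty on 5756.71 from Vinune: +46.4%. Applied ad valorem rate: 13% + 46.4% = 59.4%.
Duty = €379,788.06 × 59.4% = €225,594.11.
Total = €29,428.76 + €79,382.01 + €225,594.11 = €334,404.88.

€334,404.88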